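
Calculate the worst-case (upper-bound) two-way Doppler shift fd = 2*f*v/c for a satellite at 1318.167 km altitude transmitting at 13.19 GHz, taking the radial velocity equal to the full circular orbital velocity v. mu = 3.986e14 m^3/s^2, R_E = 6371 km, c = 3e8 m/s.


r = 7.689167e+06 m
v = sqrt(mu/r) = 7199.9420 m/s (worst-case radial velocity)
f = 13.19 GHz = 1.319e+10 Hz
fd = 2*f*v/c = 2*1.319e+10*7199.9420/3.0e+08
fd = 633114.9036 Hz

633114.9036 Hz


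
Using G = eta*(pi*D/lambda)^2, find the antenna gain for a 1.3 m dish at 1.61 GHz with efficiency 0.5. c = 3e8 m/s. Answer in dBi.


lambda = c/f = 3e8 / 1.61e+09 = 0.1863354 m
G = eta*(pi*D/lambda)^2 = 0.5*(pi*1.3/0.1863354)^2
G = 240.1960 (linear)
G = 10*log10(240.1960) = 23.8057 dBi

23.8057 dBi


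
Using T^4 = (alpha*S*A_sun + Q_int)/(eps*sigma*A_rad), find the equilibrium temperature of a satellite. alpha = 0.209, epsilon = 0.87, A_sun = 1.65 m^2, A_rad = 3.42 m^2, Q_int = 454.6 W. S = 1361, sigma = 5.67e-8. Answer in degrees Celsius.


Numerator = alpha*S*A_sun + Q_int = 0.209*1361*1.65 + 454.6 = 923.9408 W
Denominator = eps*sigma*A_rad = 0.87*5.67e-8*3.42 = 1.6870518e-07 W/K^4
T^4 = 5.4766596e+09 K^4
T = 272.0376 K = -1.1124 C

-1.1124 degrees Celsius


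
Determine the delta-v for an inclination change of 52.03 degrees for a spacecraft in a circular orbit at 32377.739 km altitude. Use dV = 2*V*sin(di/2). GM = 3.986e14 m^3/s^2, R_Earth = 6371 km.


r = 38748.7390 km = 3.8748739e+07 m
V = sqrt(mu/r) = 3207.3020 m/s
di = 52.03 deg = 0.9080948 rad
dV = 2*V*sin(di/2) = 2*3207.3020*sin(0.4540474)
dV = 2813.4866 m/s = 2.8135 km/s

2.8135 km/s


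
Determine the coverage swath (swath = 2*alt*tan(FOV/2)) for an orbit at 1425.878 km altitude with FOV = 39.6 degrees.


FOV = 39.6 deg = 0.6911504 rad
swath = 2 * alt * tan(FOV/2) = 2 * 1425.878 * tan(0.3455752)
swath = 2 * 1425.878 * 0.3600222
swath = 1026.6953 km

1026.6953 km


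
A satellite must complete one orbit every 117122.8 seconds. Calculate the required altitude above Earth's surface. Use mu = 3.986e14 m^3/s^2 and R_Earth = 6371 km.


T = 117122.8 s
r = (mu*T^2/(4*pi^2))^(1/3) = (3.986e14 * 117122.8^2 / (4*pi^2))^(1/3)
r = 5.1739253e+07 m = 51739.2525 km
alt = r - R_E = 51739.2525 - 6371 = 45368.2525 km

45368.2525 km


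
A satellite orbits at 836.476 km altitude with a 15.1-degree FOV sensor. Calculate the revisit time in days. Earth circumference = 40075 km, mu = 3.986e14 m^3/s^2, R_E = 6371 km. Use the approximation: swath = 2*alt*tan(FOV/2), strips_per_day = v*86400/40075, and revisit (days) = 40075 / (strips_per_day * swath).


swath = 2*836.476*tan(0.1317724) = 221.7337 km
v = sqrt(mu/r) = 7436.6449 m/s = 7.4366 km/s
strips/day = v*86400/40075 = 7.4366*86400/40075 = 16.0331
coverage/day = strips * swath = 16.0331 * 221.7337 = 3555.0767 km
revisit = 40075 / 3555.0767 = 11.2726 days

11.2726 days


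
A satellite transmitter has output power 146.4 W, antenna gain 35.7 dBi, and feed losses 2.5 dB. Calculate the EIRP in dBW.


Pt = 146.4 W = 21.6554 dBW
EIRP = Pt_dBW + Gt - losses = 21.6554 + 35.7 - 2.5 = 54.8554 dBW

54.8554 dBW


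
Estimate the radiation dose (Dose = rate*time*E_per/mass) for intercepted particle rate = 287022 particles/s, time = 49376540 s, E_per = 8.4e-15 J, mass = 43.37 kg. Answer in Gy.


Total energy deposited = rate * time * E_per
  = 287022 * 49376540 * 8.4e-15 = 0.1190461 J
Dose = E_total / mass = 0.1190461 / 43.37
Dose = 0.002744895 Gy

0.0027 Gy


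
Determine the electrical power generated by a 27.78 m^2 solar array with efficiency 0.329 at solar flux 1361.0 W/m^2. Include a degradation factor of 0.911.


P = area * eta * S * degradation
P = 27.78 * 0.329 * 1361.0 * 0.911
P = 11331.9498 W

11331.9498 W


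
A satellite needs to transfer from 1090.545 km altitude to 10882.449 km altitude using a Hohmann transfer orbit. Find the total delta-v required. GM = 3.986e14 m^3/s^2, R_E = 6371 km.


r1 = 7461.5450 km = 7.461545e+06 m
r2 = 17253.4490 km = 1.7253449e+07 m
dv1 = sqrt(mu/r1)*(sqrt(2*r2/(r1+r2)) - 1) = 1327.3473 m/s
dv2 = sqrt(mu/r2)*(1 - sqrt(2*r1/(r1+r2))) = 1071.6121 m/s
total dv = |dv1| + |dv2| = 1327.3473 + 1071.6121 = 2398.9594 m/s = 2.3990 km/s

2.3990 km/s


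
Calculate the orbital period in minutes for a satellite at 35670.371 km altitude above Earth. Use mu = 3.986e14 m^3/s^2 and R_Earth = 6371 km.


r = 42041.3710 km = 4.2041371e+07 m
T = 2*pi*sqrt(r^3/mu) = 2*pi*sqrt(7.4307151e+22 / 3.986e14)
T = 85787.9967 s = 1429.7999 min

1429.7999 minutes


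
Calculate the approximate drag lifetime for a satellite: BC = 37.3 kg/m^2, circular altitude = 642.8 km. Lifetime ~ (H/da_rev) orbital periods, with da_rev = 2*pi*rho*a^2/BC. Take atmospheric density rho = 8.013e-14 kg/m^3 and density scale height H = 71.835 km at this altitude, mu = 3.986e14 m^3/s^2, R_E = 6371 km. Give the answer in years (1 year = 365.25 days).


a = R_E + alt = 7013.8000 km = 7.0138e+06 m
da_rev = 2*pi*rho*a^2/BC = 2*pi*8.013e-14*(7.0138e+06)^2/37.3 = 0.664007423 m per revolution
N = H/da_rev = 71835.0000 m / 0.664007423 m = 108184.0315 revolutions
P = 2*pi*sqrt(a^3/mu) = 5845.7641 s
lifetime = N*P = 108184.0315 * 5845.7641 = 6.3241833e+08 s = 7319.6566 days
years = 7319.6566 / 365.25 = 20.0401 years

20.0401 years


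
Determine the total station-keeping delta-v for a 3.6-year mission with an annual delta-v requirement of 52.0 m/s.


dV = rate * years = 52.0 * 3.6
dV = 187.2000 m/s

187.2000 m/s


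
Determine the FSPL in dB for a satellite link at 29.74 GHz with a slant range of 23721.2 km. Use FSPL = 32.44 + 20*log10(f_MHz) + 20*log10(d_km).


f = 29.74 GHz = 29740.0000 MHz
d = 23721.2 km
FSPL = 32.44 + 20*log10(29740.0000) + 20*log10(23721.2)
FSPL = 32.44 + 89.4668 + 87.5027
FSPL = 209.4096 dB

209.4096 dB


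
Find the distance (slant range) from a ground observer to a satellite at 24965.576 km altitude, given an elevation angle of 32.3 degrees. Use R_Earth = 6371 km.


h = 24965.576 km, el = 32.3 deg
d = -R_E*sin(el) + sqrt((R_E*sin(el))^2 + 2*R_E*h + h^2)
d = -6371.0000*sin(0.5637413) + sqrt((6371.0000*0.5343523)^2 + 2*6371.0000*24965.576 + 24965.576^2)
d = 27466.0317 km

27466.0317 km


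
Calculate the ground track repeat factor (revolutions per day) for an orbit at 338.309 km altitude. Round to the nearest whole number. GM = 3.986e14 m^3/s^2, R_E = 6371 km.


r = 6.709309e+06 m
T = 2*pi*sqrt(r^3/mu) = 5469.2517 s = 91.1542 min
revs/day = 1440 / 91.1542 = 15.7974
Rounded: 16 revolutions per day

16 revolutions per day


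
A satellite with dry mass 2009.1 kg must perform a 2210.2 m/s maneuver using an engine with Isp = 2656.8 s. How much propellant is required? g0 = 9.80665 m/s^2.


ve = Isp * g0 = 2656.8 * 9.80665 = 26054.307720 m/s
mass ratio = exp(dv/ve) = exp(2210.2/26054.307720) = 1.08853255
m_prop = m_dry * (mr - 1) = 2009.1 * (1.08853255 - 1)
m_prop = 177.8707 kg

177.8707 kg


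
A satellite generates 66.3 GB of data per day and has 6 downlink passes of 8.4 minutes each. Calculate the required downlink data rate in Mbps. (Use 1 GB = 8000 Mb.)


total contact time = 6 * 8.4 * 60 = 3024.0000 s
data = 66.3 GB = 530400.0000 Mb
rate = 530400.0000 / 3024.0000 = 175.3968 Mbps

175.3968 Mbps


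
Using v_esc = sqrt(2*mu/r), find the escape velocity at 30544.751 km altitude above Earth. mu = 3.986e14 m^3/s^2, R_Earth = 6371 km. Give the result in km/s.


r = 6371.0 + 30544.751 = 36915.7510 km = 3.6915751e+07 m
v_esc = sqrt(2*mu/r) = sqrt(2*3.986e14 / 3.6915751e+07)
v_esc = 4647.0548 m/s = 4.6471 km/s

4.6471 km/s


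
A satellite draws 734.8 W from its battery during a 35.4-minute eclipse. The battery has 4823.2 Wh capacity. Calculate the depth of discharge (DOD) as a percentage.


E_used = P * t / 60 = 734.8 * 35.4 / 60 = 433.5320 Wh
DOD = E_used / E_total * 100 = 433.5320 / 4823.2 * 100
DOD = 8.9885 %

8.9885 %


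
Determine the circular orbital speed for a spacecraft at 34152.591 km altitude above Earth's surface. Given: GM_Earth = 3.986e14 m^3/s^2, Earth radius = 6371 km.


r = R_E + alt = 6371.0 + 34152.591 = 40523.5910 km = 4.0523591e+07 m
v = sqrt(mu/r) = sqrt(3.986e14 / 4.0523591e+07) = 3136.2790 m/s = 3.1363 km/s

3.1363 km/s


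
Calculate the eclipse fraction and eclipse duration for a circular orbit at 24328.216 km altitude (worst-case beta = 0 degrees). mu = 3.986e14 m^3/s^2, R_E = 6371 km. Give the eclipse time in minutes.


r = 30699.2160 km
T = 892.1767 min
Eclipse fraction = arcsin(R_E/r)/pi = arcsin(6371.0000/30699.2160)/pi
= arcsin(0.2075297)/pi = 0.06654237
Eclipse duration = 0.06654237 * 892.1767 = 59.3676 min

59.3676 minutes


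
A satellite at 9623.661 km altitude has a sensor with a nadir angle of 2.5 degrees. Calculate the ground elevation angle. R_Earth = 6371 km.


r = R_E + alt = 15994.6610 km
Law of sines in the satellite / Earth-center / ground-point triangle:
  sin(nadir)/R_E = sin(90 + el)/r  =>  cos(el) = (r/R_E)*sin(nadir)
cos(el) = (15994.6610 / 6371.0000) * sin(2.5 deg) = 0.1095083
el = arccos(0.1095083) = 83.7130 deg
(Earth-central angle = 90 - nadir - el = 3.7870 deg)

83.7130 degrees


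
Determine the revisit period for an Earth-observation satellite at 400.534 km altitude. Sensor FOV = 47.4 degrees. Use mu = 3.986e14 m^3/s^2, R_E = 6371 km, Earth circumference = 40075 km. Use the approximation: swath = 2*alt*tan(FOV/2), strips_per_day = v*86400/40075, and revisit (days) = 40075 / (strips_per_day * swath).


swath = 2*400.534*tan(0.413643) = 351.6443 km
v = sqrt(mu/r) = 7672.2919 m/s = 7.6723 km/s
strips/day = v*86400/40075 = 7.6723*86400/40075 = 16.5411
coverage/day = strips * swath = 16.5411 * 351.6443 = 5816.5956 km
revisit = 40075 / 5816.5956 = 6.8898 days

6.8898 days


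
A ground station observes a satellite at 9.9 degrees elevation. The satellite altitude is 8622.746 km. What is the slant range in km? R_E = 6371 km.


h = 8622.746 km, el = 9.9 deg
d = -R_E*sin(el) + sqrt((R_E*sin(el))^2 + 2*R_E*h + h^2)
d = -6371.0000*sin(0.1727876) + sqrt((6371.0000*0.1719291)^2 + 2*6371.0000*8622.746 + 8622.746^2)
d = 12521.6362 km

12521.6362 km


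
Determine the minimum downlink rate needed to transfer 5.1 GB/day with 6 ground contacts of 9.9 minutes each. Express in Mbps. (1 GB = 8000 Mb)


total contact time = 6 * 9.9 * 60 = 3564.0000 s
data = 5.1 GB = 40800.0000 Mb
rate = 40800.0000 / 3564.0000 = 11.4478 Mbps

11.4478 Mbps


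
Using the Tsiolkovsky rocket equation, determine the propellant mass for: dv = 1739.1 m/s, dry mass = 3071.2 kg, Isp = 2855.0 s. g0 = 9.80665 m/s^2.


ve = Isp * g0 = 2855.0 * 9.80665 = 27997.985750 m/s
mass ratio = exp(dv/ve) = exp(1739.1/27997.985750) = 1.06408490
m_prop = m_dry * (mr - 1) = 3071.2 * (1.06408490 - 1)
m_prop = 196.8176 kg

196.8176 kg


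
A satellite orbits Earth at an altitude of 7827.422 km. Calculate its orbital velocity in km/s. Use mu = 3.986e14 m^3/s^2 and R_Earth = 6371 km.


r = R_E + alt = 6371.0 + 7827.422 = 14198.4220 km = 1.4198422e+07 m
v = sqrt(mu/r) = sqrt(3.986e14 / 1.4198422e+07) = 5298.4472 m/s = 5.2984 km/s

5.2984 km/s


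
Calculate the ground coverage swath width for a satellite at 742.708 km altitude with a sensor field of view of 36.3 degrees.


FOV = 36.3 deg = 0.6335545 rad
swath = 2 * alt * tan(FOV/2) = 2 * 742.708 * tan(0.3167773)
swath = 2 * 742.708 * 0.3278165
swath = 486.9439 km

486.9439 km


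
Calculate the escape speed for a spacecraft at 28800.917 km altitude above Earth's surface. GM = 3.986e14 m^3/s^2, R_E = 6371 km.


r = 6371.0 + 28800.917 = 35171.9170 km = 3.5171917e+07 m
v_esc = sqrt(2*mu/r) = sqrt(2*3.986e14 / 3.5171917e+07)
v_esc = 4760.8624 m/s = 4.7609 km/s

4.7609 km/s


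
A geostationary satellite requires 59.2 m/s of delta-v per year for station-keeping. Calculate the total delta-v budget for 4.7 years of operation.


dV = rate * years = 59.2 * 4.7
dV = 278.2400 m/s

278.2400 m/s


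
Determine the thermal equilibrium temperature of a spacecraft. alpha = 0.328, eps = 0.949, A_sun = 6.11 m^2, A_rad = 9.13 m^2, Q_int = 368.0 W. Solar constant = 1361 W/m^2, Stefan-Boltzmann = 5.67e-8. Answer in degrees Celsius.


Numerator = alpha*S*A_sun + Q_int = 0.328*1361*6.11 + 368.0 = 3095.5529 W
Denominator = eps*sigma*A_rad = 0.949*5.67e-8*9.13 = 4.9126978e-07 W/K^4
T^4 = 6.3011262e+09 K^4
T = 281.7439 K = 8.5939 C

8.5939 degrees Celsius


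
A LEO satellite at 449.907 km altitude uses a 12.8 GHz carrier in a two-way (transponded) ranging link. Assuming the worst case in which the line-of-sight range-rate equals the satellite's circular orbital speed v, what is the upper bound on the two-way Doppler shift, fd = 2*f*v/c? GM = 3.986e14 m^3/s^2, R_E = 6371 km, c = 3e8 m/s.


r = 6.820907e+06 m
v = sqrt(mu/r) = 7644.4736 m/s (worst-case radial velocity)
f = 12.8 GHz = 1.28e+10 Hz
fd = 2*f*v/c = 2*1.28e+10*7644.4736/3.0e+08
fd = 652328.4108 Hz

652328.4108 Hz


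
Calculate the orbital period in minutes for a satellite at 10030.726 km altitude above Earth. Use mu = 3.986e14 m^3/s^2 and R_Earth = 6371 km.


r = 16401.7260 km = 1.6401726e+07 m
T = 2*pi*sqrt(r^3/mu) = 2*pi*sqrt(4.4123368e+21 / 3.986e14)
T = 20904.7775 s = 348.4130 min

348.4130 minutes


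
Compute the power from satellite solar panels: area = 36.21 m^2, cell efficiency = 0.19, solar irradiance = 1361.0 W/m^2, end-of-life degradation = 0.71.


P = area * eta * S * degradation
P = 36.21 * 0.19 * 1361.0 * 0.71
P = 6648.1162 W

6648.1162 W


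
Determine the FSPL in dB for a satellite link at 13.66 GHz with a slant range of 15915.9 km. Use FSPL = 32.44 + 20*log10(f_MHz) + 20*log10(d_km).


f = 13.66 GHz = 13660.0000 MHz
d = 15915.9 km
FSPL = 32.44 + 20*log10(13660.0000) + 20*log10(15915.9)
FSPL = 32.44 + 82.7090 + 84.0366
FSPL = 199.1856 dB

199.1856 dB


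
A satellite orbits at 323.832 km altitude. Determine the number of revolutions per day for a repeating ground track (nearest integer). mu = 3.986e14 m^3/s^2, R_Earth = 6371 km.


r = 6.694832e+06 m
T = 2*pi*sqrt(r^3/mu) = 5451.5594 s = 90.8593 min
revs/day = 1440 / 90.8593 = 15.8487
Rounded: 16 revolutions per day

16 revolutions per day


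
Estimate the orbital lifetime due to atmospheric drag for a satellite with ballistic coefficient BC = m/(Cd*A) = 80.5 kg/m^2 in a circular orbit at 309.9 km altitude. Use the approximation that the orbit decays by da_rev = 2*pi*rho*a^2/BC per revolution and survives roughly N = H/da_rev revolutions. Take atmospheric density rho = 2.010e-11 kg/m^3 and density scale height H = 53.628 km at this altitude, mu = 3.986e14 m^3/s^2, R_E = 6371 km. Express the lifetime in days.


a = R_E + alt = 6680.9000 km = 6.6809e+06 m
da_rev = 2*pi*rho*a^2/BC = 2*pi*2.010e-11*(6.6809e+06)^2/80.5 = 70.024495 m per revolution
N = H/da_rev = 53628.0000 m / 70.024495 m = 765.8463 revolutions
P = 2*pi*sqrt(a^3/mu) = 5434.5511 s
lifetime = N*P = 765.8463 * 5434.5511 = 4.1620308e+06 s = 48.1717 days

48.1717 days


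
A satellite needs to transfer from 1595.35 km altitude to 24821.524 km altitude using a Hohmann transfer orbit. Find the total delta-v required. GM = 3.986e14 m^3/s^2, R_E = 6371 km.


r1 = 7966.3500 km = 7.96635e+06 m
r2 = 31192.5240 km = 3.1192524e+07 m
dv1 = sqrt(mu/r1)*(sqrt(2*r2/(r1+r2)) - 1) = 1854.6293 m/s
dv2 = sqrt(mu/r2)*(1 - sqrt(2*r1/(r1+r2))) = 1294.5310 m/s
total dv = |dv1| + |dv2| = 1854.6293 + 1294.5310 = 3149.1603 m/s = 3.1492 km/s

3.1492 km/s


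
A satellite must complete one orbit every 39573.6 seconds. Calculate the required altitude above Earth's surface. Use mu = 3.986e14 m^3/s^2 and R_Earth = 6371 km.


T = 39573.6 s
r = (mu*T^2/(4*pi^2))^(1/3) = (3.986e14 * 39573.6^2 / (4*pi^2))^(1/3)
r = 2.5099374e+07 m = 25099.3741 km
alt = r - R_E = 25099.3741 - 6371 = 18728.3741 km

18728.3741 km


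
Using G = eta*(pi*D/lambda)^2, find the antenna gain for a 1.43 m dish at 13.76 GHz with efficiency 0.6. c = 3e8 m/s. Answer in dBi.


lambda = c/f = 3e8 / 1.376e+10 = 0.02180233 m
G = eta*(pi*D/lambda)^2 = 0.6*(pi*1.43/0.02180233)^2
G = 25475.1898 (linear)
G = 10*log10(25475.1898) = 44.0612 dBi

44.0612 dBi


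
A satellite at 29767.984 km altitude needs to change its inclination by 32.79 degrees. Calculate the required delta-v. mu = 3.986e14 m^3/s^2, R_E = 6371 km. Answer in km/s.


r = 36138.9840 km = 3.6138984e+07 m
V = sqrt(mu/r) = 3321.0903 m/s
di = 32.79 deg = 0.5722935 rad
dV = 2*V*sin(di/2) = 2*3321.0903*sin(0.2861467)
dV = 1874.8069 m/s = 1.8748 km/s

1.8748 km/s


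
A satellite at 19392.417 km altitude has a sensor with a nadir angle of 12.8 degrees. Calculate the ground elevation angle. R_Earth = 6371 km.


r = R_E + alt = 25763.4170 km
Law of sines in the satellite / Earth-center / ground-point triangle:
  sin(nadir)/R_E = sin(90 + el)/r  =>  cos(el) = (r/R_E)*sin(nadir)
cos(el) = (25763.4170 / 6371.0000) * sin(12.8 deg) = 0.8959106
el = arccos(0.8959106) = 26.3744 deg
(Earth-central angle = 90 - nadir - el = 50.8256 deg)

26.3744 degrees


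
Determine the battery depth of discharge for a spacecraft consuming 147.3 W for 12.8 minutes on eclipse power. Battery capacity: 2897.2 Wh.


E_used = P * t / 60 = 147.3 * 12.8 / 60 = 31.4240 Wh
DOD = E_used / E_total * 100 = 31.4240 / 2897.2 * 100
DOD = 1.0846 %

1.0846 %


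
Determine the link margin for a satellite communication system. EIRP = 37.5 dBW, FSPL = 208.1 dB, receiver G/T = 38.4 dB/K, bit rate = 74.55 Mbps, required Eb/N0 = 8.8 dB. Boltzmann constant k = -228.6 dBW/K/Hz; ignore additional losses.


C/N0 = EIRP - FSPL + G/T - k = 37.5 - 208.1 + 38.4 - (-228.6)
C/N0 = 96.4000 dB-Hz
R_b = 74.55 Mbps = 7.455e+07 bps -> 10*log10(R_b) = 78.7245 dB-Hz
Eb/N0 = C/N0 - 10*log10(R_b) = 96.4000 - 78.7245 = 17.6755 dB
Margin = Eb/N0 - Eb/N0_req = 17.6755 - 8.8 = 8.8755 dB (link closes)

8.8755 dB


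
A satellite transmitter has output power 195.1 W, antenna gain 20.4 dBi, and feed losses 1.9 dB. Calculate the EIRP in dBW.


Pt = 195.1 W = 22.9026 dBW
EIRP = Pt_dBW + Gt - losses = 22.9026 + 20.4 - 1.9 = 41.4026 dBW

41.4026 dBW


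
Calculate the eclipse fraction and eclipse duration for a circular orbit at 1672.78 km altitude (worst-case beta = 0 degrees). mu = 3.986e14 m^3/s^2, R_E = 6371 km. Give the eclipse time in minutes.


r = 8043.7800 km
T = 119.6603 min
Eclipse fraction = arcsin(R_E/r)/pi = arcsin(6371.0000/8043.7800)/pi
= arcsin(0.7920406)/pi = 0.2909812
Eclipse duration = 0.2909812 * 119.6603 = 34.8189 min

34.8189 minutes


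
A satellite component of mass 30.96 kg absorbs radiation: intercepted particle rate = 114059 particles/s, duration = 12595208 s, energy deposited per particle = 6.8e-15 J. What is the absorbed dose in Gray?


Total energy deposited = rate * time * E_per
  = 114059 * 12595208 * 6.8e-15 = 0.009768858 J
Dose = E_total / mass = 0.009768858 / 30.96
Dose = 3.155316e-04 Gy

3.1553e-04 Gy


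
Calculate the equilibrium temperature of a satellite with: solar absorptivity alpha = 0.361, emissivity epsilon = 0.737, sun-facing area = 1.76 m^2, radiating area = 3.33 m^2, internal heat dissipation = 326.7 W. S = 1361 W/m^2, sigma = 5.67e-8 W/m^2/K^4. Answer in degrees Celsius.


Numerator = alpha*S*A_sun + Q_int = 0.361*1361*1.76 + 326.7 = 1191.4250 W
Denominator = eps*sigma*A_rad = 0.737*5.67e-8*3.33 = 1.3915371e-07 W/K^4
T^4 = 8.5619348e+09 K^4
T = 304.1886 K = 31.0386 C

31.0386 degrees Celsius


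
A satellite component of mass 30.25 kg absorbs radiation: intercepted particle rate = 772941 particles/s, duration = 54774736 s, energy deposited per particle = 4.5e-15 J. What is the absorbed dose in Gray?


Total energy deposited = rate * time * E_per
  = 772941 * 54774736 * 4.5e-15 = 0.1905194 J
Dose = E_total / mass = 0.1905194 / 30.25
Dose = 0.006298161 Gy

0.0063 Gy


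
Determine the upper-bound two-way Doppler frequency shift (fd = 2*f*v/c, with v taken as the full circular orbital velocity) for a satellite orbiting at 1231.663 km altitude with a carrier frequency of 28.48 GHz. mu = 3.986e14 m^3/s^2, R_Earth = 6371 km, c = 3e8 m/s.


r = 7.602663e+06 m
v = sqrt(mu/r) = 7240.7871 m/s (worst-case radial velocity)
f = 28.48 GHz = 2.848e+10 Hz
fd = 2*f*v/c = 2*2.848e+10*7240.7871/3.0e+08
fd = 1.3747841e+06 Hz

1.3748e+06 Hz


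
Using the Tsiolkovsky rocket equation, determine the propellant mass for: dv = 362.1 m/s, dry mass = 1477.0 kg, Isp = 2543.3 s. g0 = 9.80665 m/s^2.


ve = Isp * g0 = 2543.3 * 9.80665 = 24941.252945 m/s
mass ratio = exp(dv/ve) = exp(362.1/24941.252945) = 1.01462402
m_prop = m_dry * (mr - 1) = 1477.0 * (1.01462402 - 1)
m_prop = 21.5997 kg

21.5997 kg


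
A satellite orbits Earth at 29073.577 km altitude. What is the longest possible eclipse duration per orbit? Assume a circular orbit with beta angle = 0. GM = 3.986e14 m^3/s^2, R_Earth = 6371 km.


r = 35444.5770 km
T = 1106.8395 min
Eclipse fraction = arcsin(R_E/r)/pi = arcsin(6371.0000/35444.5770)/pi
= arcsin(0.1797454)/pi = 0.05752739
Eclipse duration = 0.05752739 * 1106.8395 = 63.6736 min

63.6736 minutes


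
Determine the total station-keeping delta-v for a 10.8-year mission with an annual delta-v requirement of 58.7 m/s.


dV = rate * years = 58.7 * 10.8
dV = 633.9600 m/s

633.9600 m/s


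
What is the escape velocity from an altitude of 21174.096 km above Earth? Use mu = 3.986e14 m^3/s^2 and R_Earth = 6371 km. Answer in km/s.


r = 6371.0 + 21174.096 = 27545.0960 km = 2.7545096e+07 m
v_esc = sqrt(2*mu/r) = sqrt(2*3.986e14 / 2.7545096e+07)
v_esc = 5379.7426 m/s = 5.3797 km/s

5.3797 km/s


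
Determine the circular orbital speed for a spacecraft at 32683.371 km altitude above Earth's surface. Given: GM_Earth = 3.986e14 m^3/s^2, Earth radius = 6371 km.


r = R_E + alt = 6371.0 + 32683.371 = 39054.3710 km = 3.9054371e+07 m
v = sqrt(mu/r) = sqrt(3.986e14 / 3.9054371e+07) = 3194.7275 m/s = 3.1947 km/s

3.1947 km/s


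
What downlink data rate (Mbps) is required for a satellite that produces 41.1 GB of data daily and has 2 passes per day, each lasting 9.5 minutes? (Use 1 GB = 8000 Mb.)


total contact time = 2 * 9.5 * 60 = 1140.0000 s
data = 41.1 GB = 328800.0000 Mb
rate = 328800.0000 / 1140.0000 = 288.4211 Mbps

288.4211 Mbps


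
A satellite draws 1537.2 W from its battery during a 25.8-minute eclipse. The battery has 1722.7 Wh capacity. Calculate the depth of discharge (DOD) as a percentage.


E_used = P * t / 60 = 1537.2 * 25.8 / 60 = 660.9960 Wh
DOD = E_used / E_total * 100 = 660.9960 / 1722.7 * 100
DOD = 38.3698 %

38.3698 %


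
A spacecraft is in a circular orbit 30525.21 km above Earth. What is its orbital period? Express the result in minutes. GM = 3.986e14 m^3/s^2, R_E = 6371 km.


r = 36896.2100 km = 3.689621e+07 m
T = 2*pi*sqrt(r^3/mu) = 2*pi*sqrt(5.0227929e+22 / 3.986e14)
T = 70531.6197 s = 1175.5270 min

1175.5270 minutes


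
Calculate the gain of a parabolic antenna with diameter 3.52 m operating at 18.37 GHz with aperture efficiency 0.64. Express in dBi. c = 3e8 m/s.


lambda = c/f = 3e8 / 1.837e+10 = 0.01633097 m
G = eta*(pi*D/lambda)^2 = 0.64*(pi*3.52/0.01633097)^2
G = 293454.5513 (linear)
G = 10*log10(293454.5513) = 54.6754 dBi

54.6754 dBi


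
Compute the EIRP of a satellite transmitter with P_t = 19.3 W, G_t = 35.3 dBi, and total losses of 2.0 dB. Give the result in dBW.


Pt = 19.3 W = 12.8556 dBW
EIRP = Pt_dBW + Gt - losses = 12.8556 + 35.3 - 2.0 = 46.1556 dBW

46.1556 dBW


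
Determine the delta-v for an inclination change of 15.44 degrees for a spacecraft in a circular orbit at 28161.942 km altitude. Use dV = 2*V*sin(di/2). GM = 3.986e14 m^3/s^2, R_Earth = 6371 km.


r = 34532.9420 km = 3.4532942e+07 m
V = sqrt(mu/r) = 3397.4405 m/s
di = 15.44 deg = 0.2694788 rad
dV = 2*V*sin(di/2) = 2*3397.4405*sin(0.1347394)
dV = 912.7706 m/s = 0.9127706 km/s

0.9128 km/s


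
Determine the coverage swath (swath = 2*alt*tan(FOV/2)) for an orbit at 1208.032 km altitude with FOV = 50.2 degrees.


FOV = 50.2 deg = 0.8761553 rad
swath = 2 * alt * tan(FOV/2) = 2 * 1208.032 * tan(0.4380776)
swath = 2 * 1208.032 * 0.4684342
swath = 1131.7671 km

1131.7671 km


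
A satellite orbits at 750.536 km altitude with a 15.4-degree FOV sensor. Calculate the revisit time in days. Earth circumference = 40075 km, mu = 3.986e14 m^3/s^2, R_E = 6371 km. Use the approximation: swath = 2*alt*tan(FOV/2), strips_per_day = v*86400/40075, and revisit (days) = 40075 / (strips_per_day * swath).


swath = 2*750.536*tan(0.1343904) = 202.9529 km
v = sqrt(mu/r) = 7481.3817 m/s = 7.4814 km/s
strips/day = v*86400/40075 = 7.4814*86400/40075 = 16.1295
coverage/day = strips * swath = 16.1295 * 202.9529 = 3273.5372 km
revisit = 40075 / 3273.5372 = 12.2421 days

12.2421 days


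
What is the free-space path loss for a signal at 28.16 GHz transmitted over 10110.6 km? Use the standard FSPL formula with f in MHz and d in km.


f = 28.16 GHz = 28160.0000 MHz
d = 10110.6 km
FSPL = 32.44 + 20*log10(28160.0000) + 20*log10(10110.6)
FSPL = 32.44 + 88.9927 + 80.0955
FSPL = 201.5282 dB

201.5282 dB


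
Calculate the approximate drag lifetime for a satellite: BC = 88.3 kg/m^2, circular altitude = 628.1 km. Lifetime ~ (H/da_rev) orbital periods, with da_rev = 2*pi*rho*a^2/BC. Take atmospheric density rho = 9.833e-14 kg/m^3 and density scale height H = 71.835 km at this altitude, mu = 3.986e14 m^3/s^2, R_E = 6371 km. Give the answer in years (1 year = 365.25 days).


a = R_E + alt = 6999.1000 km = 6.9991e+06 m
da_rev = 2*pi*rho*a^2/BC = 2*pi*9.833e-14*(6.9991e+06)^2/88.3 = 0.342759579 m per revolution
N = H/da_rev = 71835.0000 m / 0.342759579 m = 209578.3877 revolutions
P = 2*pi*sqrt(a^3/mu) = 5827.3958 s
lifetime = N*P = 209578.3877 * 5827.3958 = 1.2212962e+09 s = 14135.3730 days
years = 14135.3730 / 365.25 = 38.7005 years

38.7005 years


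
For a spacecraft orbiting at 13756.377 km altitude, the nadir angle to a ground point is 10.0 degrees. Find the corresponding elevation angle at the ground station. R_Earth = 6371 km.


r = R_E + alt = 20127.3770 km
Law of sines in the satellite / Earth-center / ground-point triangle:
  sin(nadir)/R_E = sin(90 + el)/r  =>  cos(el) = (r/R_E)*sin(nadir)
cos(el) = (20127.3770 / 6371.0000) * sin(10.0 deg) = 0.5485924
el = arccos(0.5485924) = 56.7295 deg
(Earth-central angle = 90 - nadir - el = 23.2705 deg)

56.7295 degrees


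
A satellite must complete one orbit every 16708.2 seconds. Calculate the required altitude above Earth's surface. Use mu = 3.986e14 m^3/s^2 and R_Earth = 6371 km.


T = 16708.2 s
r = (mu*T^2/(4*pi^2))^(1/3) = (3.986e14 * 16708.2^2 / (4*pi^2))^(1/3)
r = 1.4125775e+07 m = 14125.7754 km
alt = r - R_E = 14125.7754 - 6371 = 7754.7754 km

7754.7754 km


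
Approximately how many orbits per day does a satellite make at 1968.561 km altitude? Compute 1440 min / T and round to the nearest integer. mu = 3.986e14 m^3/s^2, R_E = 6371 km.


r = 8.339561e+06 m
T = 2*pi*sqrt(r^3/mu) = 7579.2460 s = 126.3208 min
revs/day = 1440 / 126.3208 = 11.3996
Rounded: 11 revolutions per day

11 revolutions per day


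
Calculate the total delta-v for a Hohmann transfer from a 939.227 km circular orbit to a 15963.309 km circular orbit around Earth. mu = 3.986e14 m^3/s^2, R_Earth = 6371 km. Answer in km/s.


r1 = 7310.2270 km = 7.310227e+06 m
r2 = 22334.3090 km = 2.2334309e+07 m
dv1 = sqrt(mu/r1)*(sqrt(2*r2/(r1+r2)) - 1) = 1680.0596 m/s
dv2 = sqrt(mu/r2)*(1 - sqrt(2*r1/(r1+r2))) = 1257.7536 m/s
total dv = |dv1| + |dv2| = 1680.0596 + 1257.7536 = 2937.8133 m/s = 2.9378 km/s

2.9378 km/s


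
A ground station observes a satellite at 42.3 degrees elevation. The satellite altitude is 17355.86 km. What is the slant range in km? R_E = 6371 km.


h = 17355.86 km, el = 42.3 deg
d = -R_E*sin(el) + sqrt((R_E*sin(el))^2 + 2*R_E*h + h^2)
d = -6371.0000*sin(0.7382743) + sqrt((6371.0000*0.6730125)^2 + 2*6371.0000*17355.86 + 17355.86^2)
d = 18966.4660 km

18966.4660 km


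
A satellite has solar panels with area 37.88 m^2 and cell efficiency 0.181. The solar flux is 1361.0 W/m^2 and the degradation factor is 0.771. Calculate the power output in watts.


P = area * eta * S * degradation
P = 37.88 * 0.181 * 1361.0 * 0.771
P = 7194.5071 W

7194.5071 W


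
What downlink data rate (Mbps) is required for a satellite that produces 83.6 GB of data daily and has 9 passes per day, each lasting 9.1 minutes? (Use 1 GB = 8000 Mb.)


total contact time = 9 * 9.1 * 60 = 4914.0000 s
data = 83.6 GB = 668800.0000 Mb
rate = 668800.0000 / 4914.0000 = 136.1009 Mbps

136.1009 Mbps


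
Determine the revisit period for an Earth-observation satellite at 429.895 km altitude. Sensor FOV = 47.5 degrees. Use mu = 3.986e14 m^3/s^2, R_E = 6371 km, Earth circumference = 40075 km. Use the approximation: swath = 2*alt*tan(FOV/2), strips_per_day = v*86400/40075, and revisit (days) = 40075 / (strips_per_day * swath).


swath = 2*429.895*tan(0.4145157) = 378.3167 km
v = sqrt(mu/r) = 7655.7124 m/s = 7.6557 km/s
strips/day = v*86400/40075 = 7.6557*86400/40075 = 16.5054
coverage/day = strips * swath = 16.5054 * 378.3167 = 6244.2644 km
revisit = 40075 / 6244.2644 = 6.4179 days

6.4179 days


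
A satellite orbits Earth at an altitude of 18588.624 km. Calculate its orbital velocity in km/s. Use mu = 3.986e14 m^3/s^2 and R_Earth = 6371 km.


r = R_E + alt = 6371.0 + 18588.624 = 24959.6240 km = 2.4959624e+07 m
v = sqrt(mu/r) = sqrt(3.986e14 / 2.4959624e+07) = 3996.2222 m/s = 3.9962 km/s

3.9962 km/s


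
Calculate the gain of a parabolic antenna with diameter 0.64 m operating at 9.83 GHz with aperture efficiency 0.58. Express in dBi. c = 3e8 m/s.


lambda = c/f = 3e8 / 9.83e+09 = 0.03051882 m
G = eta*(pi*D/lambda)^2 = 0.58*(pi*0.64/0.03051882)^2
G = 2517.3999 (linear)
G = 10*log10(2517.3999) = 34.0095 dBi

34.0095 dBi


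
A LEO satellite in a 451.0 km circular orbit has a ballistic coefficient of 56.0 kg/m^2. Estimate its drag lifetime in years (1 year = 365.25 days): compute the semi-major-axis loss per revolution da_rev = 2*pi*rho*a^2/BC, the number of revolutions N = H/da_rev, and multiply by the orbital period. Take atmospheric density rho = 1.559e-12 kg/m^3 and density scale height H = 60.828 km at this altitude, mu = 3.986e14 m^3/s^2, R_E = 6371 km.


a = R_E + alt = 6822.0000 km = 6.822e+06 m
da_rev = 2*pi*rho*a^2/BC = 2*pi*1.559e-12*(6.822e+06)^2/56.0 = 8.140693 m per revolution
N = H/da_rev = 60828.0000 m / 8.140693 m = 7472.0910 revolutions
P = 2*pi*sqrt(a^3/mu) = 5607.6228 s
lifetime = N*P = 7472.0910 * 5607.6228 = 4.1900668e+07 s = 484.9614 days
years = 484.9614 / 365.25 = 1.3278 years

1.3278 years


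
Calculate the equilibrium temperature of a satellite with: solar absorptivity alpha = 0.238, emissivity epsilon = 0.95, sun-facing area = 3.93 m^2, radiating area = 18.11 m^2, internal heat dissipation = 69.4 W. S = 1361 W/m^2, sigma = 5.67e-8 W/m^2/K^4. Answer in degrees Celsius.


Numerator = alpha*S*A_sun + Q_int = 0.238*1361*3.93 + 69.4 = 1342.3977 W
Denominator = eps*sigma*A_rad = 0.95*5.67e-8*18.11 = 9.7549515e-07 W/K^4
T^4 = 1.3761193e+09 K^4
T = 192.6034 K = -80.5466 C

-80.5466 degrees Celsius


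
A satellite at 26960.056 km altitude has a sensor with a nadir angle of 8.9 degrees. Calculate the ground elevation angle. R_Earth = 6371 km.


r = R_E + alt = 33331.0560 km
Law of sines in the satellite / Earth-center / ground-point triangle:
  sin(nadir)/R_E = sin(90 + el)/r  =>  cos(el) = (r/R_E)*sin(nadir)
cos(el) = (33331.0560 / 6371.0000) * sin(8.9 deg) = 0.8093958
el = arccos(0.8093958) = 35.9631 deg
(Earth-central angle = 90 - nadir - el = 45.1369 deg)

35.9631 degrees


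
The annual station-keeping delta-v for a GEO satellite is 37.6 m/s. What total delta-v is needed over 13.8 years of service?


dV = rate * years = 37.6 * 13.8
dV = 518.8800 m/s

518.8800 m/s


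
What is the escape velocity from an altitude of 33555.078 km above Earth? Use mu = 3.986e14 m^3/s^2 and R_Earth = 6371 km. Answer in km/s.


r = 6371.0 + 33555.078 = 39926.0780 km = 3.9926078e+07 m
v_esc = sqrt(2*mu/r) = sqrt(2*3.986e14 / 3.9926078e+07)
v_esc = 4468.4337 m/s = 4.4684 km/s

4.4684 km/s


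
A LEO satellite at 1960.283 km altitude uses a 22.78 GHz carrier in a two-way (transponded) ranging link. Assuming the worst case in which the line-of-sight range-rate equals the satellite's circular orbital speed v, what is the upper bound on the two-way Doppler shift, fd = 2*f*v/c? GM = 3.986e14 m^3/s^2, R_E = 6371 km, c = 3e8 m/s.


r = 8.331283e+06 m
v = sqrt(mu/r) = 6916.9192 m/s (worst-case radial velocity)
f = 22.78 GHz = 2.278e+10 Hz
fd = 2*f*v/c = 2*2.278e+10*6916.9192/3.0e+08
fd = 1.0504495e+06 Hz

1.0504e+06 Hz


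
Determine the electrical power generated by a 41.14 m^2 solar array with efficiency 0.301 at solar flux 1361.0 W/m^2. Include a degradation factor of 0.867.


P = area * eta * S * degradation
P = 41.14 * 0.301 * 1361.0 * 0.867
P = 14611.9442 W

14611.9442 W


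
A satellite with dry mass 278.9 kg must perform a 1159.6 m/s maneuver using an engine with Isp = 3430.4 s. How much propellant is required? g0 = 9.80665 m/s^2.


ve = Isp * g0 = 3430.4 * 9.80665 = 33640.732160 m/s
mass ratio = exp(dv/ve) = exp(1159.6/33640.732160) = 1.03507110
m_prop = m_dry * (mr - 1) = 278.9 * (1.03507110 - 1)
m_prop = 9.7813 kg

9.7813 kg


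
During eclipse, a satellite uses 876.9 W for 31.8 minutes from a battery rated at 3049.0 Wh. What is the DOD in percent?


E_used = P * t / 60 = 876.9 * 31.8 / 60 = 464.7570 Wh
DOD = E_used / E_total * 100 = 464.7570 / 3049.0 * 100
DOD = 15.2429 %

15.2429 %


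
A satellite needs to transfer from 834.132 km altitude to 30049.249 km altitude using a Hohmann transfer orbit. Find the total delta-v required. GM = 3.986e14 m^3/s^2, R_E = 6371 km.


r1 = 7205.1320 km = 7.205132e+06 m
r2 = 36420.2490 km = 3.6420249e+07 m
dv1 = sqrt(mu/r1)*(sqrt(2*r2/(r1+r2)) - 1) = 2173.0556 m/s
dv2 = sqrt(mu/r2)*(1 - sqrt(2*r1/(r1+r2))) = 1406.8849 m/s
total dv = |dv1| + |dv2| = 2173.0556 + 1406.8849 = 3579.9405 m/s = 3.5799 km/s

3.5799 km/s


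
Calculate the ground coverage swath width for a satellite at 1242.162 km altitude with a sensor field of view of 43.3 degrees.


FOV = 43.3 deg = 0.7557276 rad
swath = 2 * alt * tan(FOV/2) = 2 * 1242.162 * tan(0.3778638)
swath = 2 * 1242.162 * 0.3969378
swath = 986.1222 km

986.1222 km


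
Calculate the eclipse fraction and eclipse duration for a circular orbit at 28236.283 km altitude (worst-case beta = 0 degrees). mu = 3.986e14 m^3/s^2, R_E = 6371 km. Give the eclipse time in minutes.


r = 34607.2830 km
T = 1067.8524 min
Eclipse fraction = arcsin(R_E/r)/pi = arcsin(6371.0000/34607.2830)/pi
= arcsin(0.1840942)/pi = 0.05893515
Eclipse duration = 0.05893515 * 1067.8524 = 62.9340 min

62.9340 minutes


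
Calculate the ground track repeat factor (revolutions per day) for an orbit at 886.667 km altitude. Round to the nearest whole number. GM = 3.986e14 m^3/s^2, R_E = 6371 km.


r = 7.257667e+06 m
T = 2*pi*sqrt(r^3/mu) = 6153.2814 s = 102.5547 min
revs/day = 1440 / 102.5547 = 14.0413
Rounded: 14 revolutions per day

14 revolutions per day


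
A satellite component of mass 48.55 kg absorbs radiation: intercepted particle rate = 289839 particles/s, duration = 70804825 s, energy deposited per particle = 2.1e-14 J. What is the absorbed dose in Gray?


Total energy deposited = rate * time * E_per
  = 289839 * 70804825 * 2.1e-14 = 0.430962 J
Dose = E_total / mass = 0.430962 / 48.55
Dose = 0.008876663 Gy

0.0089 Gy


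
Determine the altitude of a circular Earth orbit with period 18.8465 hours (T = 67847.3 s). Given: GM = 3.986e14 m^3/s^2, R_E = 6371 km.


T = 67847.3 s
r = (mu*T^2/(4*pi^2))^(1/3) = (3.986e14 * 67847.3^2 / (4*pi^2))^(1/3)
r = 3.5954029e+07 m = 35954.0291 km
alt = r - R_E = 35954.0291 - 6371 = 29583.0291 km

29583.0291 km


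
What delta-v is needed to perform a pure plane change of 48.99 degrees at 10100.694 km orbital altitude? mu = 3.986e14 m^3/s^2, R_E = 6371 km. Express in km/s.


r = 16471.6940 km = 1.6471694e+07 m
V = sqrt(mu/r) = 4919.2570 m/s
di = 48.99 deg = 0.8550368 rad
dV = 2*V*sin(di/2) = 2*4919.2570*sin(0.4275184)
dV = 4079.1840 m/s = 4.0792 km/s

4.0792 km/s


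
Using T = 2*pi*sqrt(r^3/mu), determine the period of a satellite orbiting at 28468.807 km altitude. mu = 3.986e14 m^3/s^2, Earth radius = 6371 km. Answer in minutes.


r = 34839.8070 km = 3.4839807e+07 m
T = 2*pi*sqrt(r^3/mu) = 2*pi*sqrt(4.2288981e+22 / 3.986e14)
T = 64717.9619 s = 1078.6327 min

1078.6327 minutes


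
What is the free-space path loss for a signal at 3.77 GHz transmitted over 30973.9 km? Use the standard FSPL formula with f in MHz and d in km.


f = 3.77 GHz = 3770.0000 MHz
d = 30973.9 km
FSPL = 32.44 + 20*log10(3770.0000) + 20*log10(30973.9)
FSPL = 32.44 + 71.5268 + 89.8199
FSPL = 193.7867 dB

193.7867 dB


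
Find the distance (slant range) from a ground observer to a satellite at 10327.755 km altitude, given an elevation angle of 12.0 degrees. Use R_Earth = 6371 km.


h = 10327.755 km, el = 12.0 deg
d = -R_E*sin(el) + sqrt((R_E*sin(el))^2 + 2*R_E*h + h^2)
d = -6371.0000*sin(0.2094395) + sqrt((6371.0000*0.2079117)^2 + 2*6371.0000*10327.755 + 10327.755^2)
d = 14167.7591 km

14167.7591 km


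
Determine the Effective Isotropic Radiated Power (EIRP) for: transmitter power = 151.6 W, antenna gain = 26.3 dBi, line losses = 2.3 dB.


Pt = 151.6 W = 21.8070 dBW
EIRP = Pt_dBW + Gt - losses = 21.8070 + 26.3 - 2.3 = 45.8070 dBW

45.8070 dBW


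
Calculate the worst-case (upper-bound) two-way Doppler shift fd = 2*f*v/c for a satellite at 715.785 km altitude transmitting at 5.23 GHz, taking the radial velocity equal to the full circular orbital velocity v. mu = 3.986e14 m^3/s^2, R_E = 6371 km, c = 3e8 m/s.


r = 7.086785e+06 m
v = sqrt(mu/r) = 7499.7022 m/s (worst-case radial velocity)
f = 5.23 GHz = 5.23e+09 Hz
fd = 2*f*v/c = 2*5.23e+09*7499.7022/3.0e+08
fd = 261489.6166 Hz

261489.6166 Hz


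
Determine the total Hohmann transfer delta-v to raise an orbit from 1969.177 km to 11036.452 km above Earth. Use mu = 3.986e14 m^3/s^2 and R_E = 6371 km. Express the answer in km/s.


r1 = 8340.1770 km = 8.340177e+06 m
r2 = 17407.4520 km = 1.7407452e+07 m
dv1 = sqrt(mu/r1)*(sqrt(2*r2/(r1+r2)) - 1) = 1125.6396 m/s
dv2 = sqrt(mu/r2)*(1 - sqrt(2*r1/(r1+r2))) = 933.6648 m/s
total dv = |dv1| + |dv2| = 1125.6396 + 933.6648 = 2059.3044 m/s = 2.0593 km/s

2.0593 km/s


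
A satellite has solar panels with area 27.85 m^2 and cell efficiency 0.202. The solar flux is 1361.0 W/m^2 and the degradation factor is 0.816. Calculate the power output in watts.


P = area * eta * S * degradation
P = 27.85 * 0.202 * 1361.0 * 0.816
P = 6247.7674 W

6247.7674 W


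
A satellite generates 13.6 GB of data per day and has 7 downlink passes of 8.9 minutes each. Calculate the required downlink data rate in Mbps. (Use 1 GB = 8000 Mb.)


total contact time = 7 * 8.9 * 60 = 3738.0000 s
data = 13.6 GB = 108800.0000 Mb
rate = 108800.0000 / 3738.0000 = 29.1065 Mbps

29.1065 Mbps


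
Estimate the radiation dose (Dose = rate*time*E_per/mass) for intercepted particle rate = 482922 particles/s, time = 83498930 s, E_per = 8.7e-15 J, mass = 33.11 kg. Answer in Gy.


Total energy deposited = rate * time * E_per
  = 482922 * 83498930 * 8.7e-15 = 0.3508142 J
Dose = E_total / mass = 0.3508142 / 33.11
Dose = 0.01059542 Gy

0.0106 Gy


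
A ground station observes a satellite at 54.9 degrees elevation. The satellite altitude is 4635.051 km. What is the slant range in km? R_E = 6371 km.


h = 4635.051 km, el = 54.9 deg
d = -R_E*sin(el) + sqrt((R_E*sin(el))^2 + 2*R_E*h + h^2)
d = -6371.0000*sin(0.9581858) + sqrt((6371.0000*0.8181497)^2 + 2*6371.0000*4635.051 + 4635.051^2)
d = 5166.0538 km

5166.0538 km


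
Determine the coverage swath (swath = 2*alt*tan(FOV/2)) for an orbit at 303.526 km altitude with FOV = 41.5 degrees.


FOV = 41.5 deg = 0.7243116 rad
swath = 2 * alt * tan(FOV/2) = 2 * 303.526 * tan(0.3621558)
swath = 2 * 303.526 * 0.3788661
swath = 229.9914 km

229.9914 km


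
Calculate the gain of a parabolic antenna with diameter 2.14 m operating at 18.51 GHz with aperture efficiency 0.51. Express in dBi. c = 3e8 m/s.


lambda = c/f = 3e8 / 1.851e+10 = 0.01620746 m
G = eta*(pi*D/lambda)^2 = 0.51*(pi*2.14/0.01620746)^2
G = 87754.1767 (linear)
G = 10*log10(87754.1767) = 49.4327 dBi

49.4327 dBi
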